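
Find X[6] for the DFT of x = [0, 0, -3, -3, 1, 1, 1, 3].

X[6] = Σ(n=0 to 7) x[n] · ω_8^(6n) where ω_8 = e^(-2πi/8)
= (0)·ω_8^0 + (0)·ω_8^6 + (-3)·ω_8^12 + (-3)·ω_8^18 + (1)·ω_8^24 + (1)·ω_8^30 + (1)·ω_8^36 + (3)·ω_8^42

X[6] = 3+1i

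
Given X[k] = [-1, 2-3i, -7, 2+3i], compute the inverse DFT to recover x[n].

x[n] = (1/4) Σ(k=0 to 3) X[k] · e^(2πikn/4)

Computing each x[n]:
x[0] = -1
x[1] = 3
x[2] = -3
x[3] = 0

x = [-1, 3, -3, 0]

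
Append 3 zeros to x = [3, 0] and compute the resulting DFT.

Original 2-point DFT: [3, 3]
Zero-padded 5-point DFT provides frequency interpolation.

DFT_5([x, 0, ...]) = [3, 3, 3, 3, 3]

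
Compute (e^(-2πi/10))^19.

Since ω_10^10 = 1, powers reduce modulo 10.
19 mod 10 = 9
So ω_10^19 = ω_10^9 = e^(-2πi·9/10)

ω_10^19 = ω_10^9 = 0.8090+0.5878i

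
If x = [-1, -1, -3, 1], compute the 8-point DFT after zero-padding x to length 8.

Original 4-point DFT: [-4, 2+2i, -4, 2-2i]
Zero-padded 8-point DFT provides frequency interpolation.

DFT_8([x, 0, ...]) = [-4, -2.4142+3.0000i, 2+2i, 0.4142-3.0000i, -4, 0.4142+3.0000i, 2-2i, -2.4142-3.0000i]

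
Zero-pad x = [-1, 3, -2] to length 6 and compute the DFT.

Original 3-point DFT: [0, -1.5000-4.3301i, -1.5000+4.3301i]
Zero-padded 6-point DFT provides frequency interpolation.

DFT_6([x, 0, ...]) = [0, 1.5000-0.8660i, -1.5000-4.3301i, -6, -1.5000+4.3301i, 1.5000+0.8660i]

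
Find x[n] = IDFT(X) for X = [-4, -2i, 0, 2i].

x[n] = (1/4) Σ(k=0 to 3) X[k] · e^(2πikn/4)

Computing each x[n]:
x[0] = -1
x[1] = 0
x[2] = -1
x[3] = -2

x = [-1, 0, -1, -2]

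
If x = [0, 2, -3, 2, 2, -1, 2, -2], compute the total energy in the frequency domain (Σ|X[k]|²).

Parseval: Σ|x[n]|² = (1/N)Σ|X[k]|², so Σ|X[k]|² = N·Σ|x[n]|² = 8·30.0000

Σ|X[k]|² = N·Σ|x[n]|² = 8·30.0000 = 240.0000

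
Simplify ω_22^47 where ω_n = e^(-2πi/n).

Since ω_22^22 = 1, powers reduce modulo 22.
47 mod 22 = 3
So ω_22^47 = ω_22^3 = e^(-2πi·3/22)

ω_22^47 = ω_22^3 = 0.6549-0.7557i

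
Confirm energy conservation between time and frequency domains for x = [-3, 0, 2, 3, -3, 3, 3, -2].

Time domain:
Σ|x[n]|² = |-3|² + |0|² + |2|² + |3|² + |-3|² + |3|² + |3|² + |-2|² = 53.0000

Frequency domain:
(1/8)Σ|X[k]|² = (1/8)(|3|² + |-5.6569-0.4142i|² + |-11-2i|² + |5.6569-2.4142i|² + |-5|² + |5.6569+2.4142i|² + |-11+2i|² + |-5.6569+0.4142i|²) = (1/8)·424.0000 = 53.0000

Both sides agree, confirming Parseval's theorem.

Σ|x[n]|² = (1/N)Σ|X[k]|² = 53.0000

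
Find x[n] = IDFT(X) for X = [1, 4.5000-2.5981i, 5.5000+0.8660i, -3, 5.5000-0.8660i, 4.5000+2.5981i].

x[n] = (1/6) Σ(k=0 to 5) X[k] · e^(2πikn/6)

Computing each x[n]:
x[0] = 3
x[1] = 1
x[2] = -1
x[3] = 1
x[4] = -3
x[5] = 0

x = [3, 1, -1, 1, -3, 0]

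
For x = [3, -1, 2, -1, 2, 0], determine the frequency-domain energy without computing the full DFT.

Parseval: Σ|x[n]|² = (1/N)Σ|X[k]|², so Σ|X[k]|² = N·Σ|x[n]|² = 6·19.0000

Σ|X[k]|² = N·Σ|x[n]|² = 6·19.0000 = 114.0000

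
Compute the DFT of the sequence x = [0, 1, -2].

X[k] = Σ(n=0 to 2) x[n] · ω_3^(nk)
where ω_3 = e^(-2πi/3)

Computing each X[k]:
X[0] = -1
X[1] = 0.5000-2.5981i
X[2] = 0.5000+2.5981i

X = [-1, 0.5000-2.5981i, 0.5000+2.5981i]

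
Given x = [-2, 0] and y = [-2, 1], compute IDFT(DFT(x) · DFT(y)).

(x ⊛ y)[n] = Σ(m=0 to 1) x[m] · y[(n-m) mod 2]

Computing each output sample:
(x ⊛ y)[0] = 4
(x ⊛ y)[1] = -2

x ⊛ y = [4, -2]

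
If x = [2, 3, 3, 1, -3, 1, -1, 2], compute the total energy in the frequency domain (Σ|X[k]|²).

Parseval: Σ|x[n]|² = (1/N)Σ|X[k]|², so Σ|X[k]|² = N·Σ|x[n]|² = 8·38.0000

Σ|X[k]|² = N·Σ|x[n]|² = 8·38.0000 = 304.0000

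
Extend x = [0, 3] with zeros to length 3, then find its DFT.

Original 2-point DFT: [3, -3]
Zero-padded 3-point DFT provides frequency interpolation.

DFT_3([x, 0, ...]) = [3, -1.5000-2.5981i, -1.5000+2.5981i]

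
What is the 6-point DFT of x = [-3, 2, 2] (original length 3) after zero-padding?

Original 3-point DFT: [1, -5, -5]
Zero-padded 6-point DFT provides frequency interpolation.

DFT_6([x, 0, ...]) = [1, -3.0000-3.4641i, -5, -3, -5, -3.0000+3.4641i]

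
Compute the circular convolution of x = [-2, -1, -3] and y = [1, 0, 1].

(x ⊛ y)[n] = Σ(m=0 to 2) x[m] · y[(n-m) mod 3]

Computing each output sample:
(x ⊛ y)[0] = -3
(x ⊛ y)[1] = -4
(x ⊛ y)[2] = -5

x ⊛ y = [-3, -4, -5]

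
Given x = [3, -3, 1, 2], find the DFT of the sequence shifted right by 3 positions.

Time shift by 3: X_shifted[k] = ω_4^(3k) · X[k]
Shifted x = [-3, 1, 2, 3]

DFT(x[n-3]) = [3, -5+2i, -5, -5-2i]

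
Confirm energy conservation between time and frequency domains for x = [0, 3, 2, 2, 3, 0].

Time domain:
Σ|x[n]|² = |0|² + |3|² + |2|² + |2|² + |3|² + |0|² = 26.0000

Frequency domain:
(1/6)Σ|X[k]|² = (1/6)(|10|² + |-3.0000-1.7321i|² + |-2.0000-3.4641i|² + |0|² + |-2.0000+3.4641i|² + |-3.0000+1.7321i|²) = (1/6)·156.0000 = 26.0000

Both sides agree, confirming Parseval's theorem.

Σ|x[n]|² = (1/N)Σ|X[k]|² = 26.0000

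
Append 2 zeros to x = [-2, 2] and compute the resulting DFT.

Original 2-point DFT: [0, -4]
Zero-padded 4-point DFT provides frequency interpolation.

DFT_4([x, 0, ...]) = [0, -2-2i, -4, -2+2i]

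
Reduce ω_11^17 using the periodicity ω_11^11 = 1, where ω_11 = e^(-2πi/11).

Since ω_11^11 = 1, powers reduce modulo 11.
17 mod 11 = 6
So ω_11^17 = ω_11^6 = e^(-2πi·6/11)

ω_11^17 = ω_11^6 = -0.9595+0.2817i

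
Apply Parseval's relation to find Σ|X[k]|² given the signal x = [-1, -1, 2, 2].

Parseval: Σ|x[n]|² = (1/N)Σ|X[k]|², so Σ|X[k]|² = N·Σ|x[n]|² = 4·10.0000

Σ|X[k]|² = N·Σ|x[n]|² = 4·10.0000 = 40.0000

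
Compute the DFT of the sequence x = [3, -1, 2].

X[k] = Σ(n=0 to 2) x[n] · ω_3^(nk)
where ω_3 = e^(-2πi/3)

Computing each X[k]:
X[0] = 4
X[1] = 2.5000+2.5981i
X[2] = 2.5000-2.5981i

X = [4, 2.5000+2.5981i, 2.5000-2.5981i]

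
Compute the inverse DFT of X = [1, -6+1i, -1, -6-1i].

x[n] = (1/4) Σ(k=0 to 3) X[k] · e^(2πikn/4)

Computing each x[n]:
x[0] = -3
x[1] = 0
x[2] = 3
x[3] = 1

x = [-3, 0, 3, 1]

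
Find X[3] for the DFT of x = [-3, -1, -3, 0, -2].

X[3] = Σ(n=0 to 4) x[n] · ω_5^(3n) where ω_5 = e^(-2πi/5)
= (-3)·ω_5^0 + (-1)·ω_5^3 + (-3)·ω_5^6 + (0)·ω_5^9 + (-2)·ω_5^12

X[3] = -1.5000+3.4410i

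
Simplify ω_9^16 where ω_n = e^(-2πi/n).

Since ω_9^9 = 1, powers reduce modulo 9.
16 mod 9 = 7
So ω_9^16 = ω_9^7 = e^(-2πi·7/9)

ω_9^16 = ω_9^7 = 0.1736+0.9848i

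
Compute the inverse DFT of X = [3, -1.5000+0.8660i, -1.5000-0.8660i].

x[n] = (1/3) Σ(k=0 to 2) X[k] · e^(2πikn/3)

Computing each x[n]:
x[0] = 0
x[1] = 1
x[2] = 2

x = [0, 1, 2]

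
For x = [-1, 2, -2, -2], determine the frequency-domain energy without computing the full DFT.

Parseval: Σ|x[n]|² = (1/N)Σ|X[k]|², so Σ|X[k]|² = N·Σ|x[n]|² = 4·13.0000

Σ|X[k]|² = N·Σ|x[n]|² = 4·13.0000 = 52.0000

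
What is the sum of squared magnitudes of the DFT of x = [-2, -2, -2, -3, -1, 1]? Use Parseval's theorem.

Parseval: Σ|x[n]|² = (1/N)Σ|X[k]|², so Σ|X[k]|² = N·Σ|x[n]|² = 6·23.0000

Σ|X[k]|² = N·Σ|x[n]|² = 6·23.0000 = 138.0000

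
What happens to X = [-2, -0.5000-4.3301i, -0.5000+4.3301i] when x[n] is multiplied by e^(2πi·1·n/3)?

Modulation property: DFT(ω_3^(-1n)·x[n]) = X[(k-1) mod 3], so circularly shift X by 1 positions.

X[k-1] = [-0.5000+4.3301i, -2, -0.5000-4.3301i]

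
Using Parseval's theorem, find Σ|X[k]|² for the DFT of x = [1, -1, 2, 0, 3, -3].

Parseval: Σ|x[n]|² = (1/N)Σ|X[k]|², so Σ|X[k]|² = N·Σ|x[n]|² = 6·24.0000

Σ|X[k]|² = N·Σ|x[n]|² = 6·24.0000 = 144.0000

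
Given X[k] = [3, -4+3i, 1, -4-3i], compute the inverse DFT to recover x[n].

x[n] = (1/4) Σ(k=0 to 3) X[k] · e^(2πikn/4)

Computing each x[n]:
x[0] = -1
x[1] = -1
x[2] = 3
x[3] = 2

x = [-1, -1, 3, 2]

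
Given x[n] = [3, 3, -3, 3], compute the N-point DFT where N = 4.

X[k] = Σ(n=0 to 3) x[n] · ω_4^(nk)
where ω_4 = e^(-2πi/4)

Computing each X[k]:
X[0] = 6
X[1] = 6
X[2] = -6
X[3] = 6

X = [6, 6, -6, 6]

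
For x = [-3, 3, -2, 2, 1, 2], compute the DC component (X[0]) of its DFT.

X[0] = Σ(n=0 to 5) x[n] · ω_6^0 = Σ x[n]
= (-3) + (3) + (-2) + (2) + (1) + (2)

X[0] = 3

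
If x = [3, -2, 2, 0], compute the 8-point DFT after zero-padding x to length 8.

Original 4-point DFT: [3, 1+2i, 7, 1-2i]
Zero-padded 8-point DFT provides frequency interpolation.

DFT_8([x, 0, ...]) = [3, 1.5858-0.5858i, 1+2i, 4.4142+3.4142i, 7, 4.4142-3.4142i, 1-2i, 1.5858+0.5858i]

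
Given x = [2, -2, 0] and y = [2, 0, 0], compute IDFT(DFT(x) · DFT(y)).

(x ⊛ y)[n] = Σ(m=0 to 2) x[m] · y[(n-m) mod 3]

Computing each output sample:
(x ⊛ y)[0] = 4
(x ⊛ y)[1] = -4
(x ⊛ y)[2] = 0

x ⊛ y = [4, -4, 0]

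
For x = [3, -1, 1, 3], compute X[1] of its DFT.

X[1] = Σ(n=0 to 3) x[n] · ω_4^(1n) where ω_4 = e^(-2πi/4)
= (3)·ω_4^0 + (-1)·ω_4^1 + (1)·ω_4^2 + (3)·ω_4^3

X[1] = 2+4i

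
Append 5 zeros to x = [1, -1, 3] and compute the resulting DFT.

Original 3-point DFT: [3, 3.4641i, -3.4641i]
Zero-padded 8-point DFT provides frequency interpolation.

DFT_8([x, 0, ...]) = [3, 0.2929-2.2929i, -2+1i, 1.7071+3.7071i, 5, 1.7071-3.7071i, -2-1i, 0.2929+2.2929i]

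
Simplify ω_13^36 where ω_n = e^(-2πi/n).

Since ω_13^13 = 1, powers reduce modulo 13.
36 mod 13 = 10
So ω_13^36 = ω_13^10 = e^(-2πi·10/13)

ω_13^36 = ω_13^10 = 0.1205+0.9927i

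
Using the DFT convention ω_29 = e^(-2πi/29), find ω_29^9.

ω_29^9 = e^(-2πi·9/29)
= cos(-2π·9/29) + i·sin(-2π·9/29)
= cos(-18π/29) + i·sin(-18π/29)

ω_29^9 = cos(-18π/29) + i·sin(-18π/29) = -0.3701-0.9290i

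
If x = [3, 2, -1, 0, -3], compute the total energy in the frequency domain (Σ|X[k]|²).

Parseval: Σ|x[n]|² = (1/N)Σ|X[k]|², so Σ|X[k]|² = N·Σ|x[n]|² = 5·23.0000

Σ|X[k]|² = N·Σ|x[n]|² = 5·23.0000 = 115.0000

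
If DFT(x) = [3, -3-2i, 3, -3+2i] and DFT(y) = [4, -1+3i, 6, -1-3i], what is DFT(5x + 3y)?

By linearity: DFT(5x + 3y) = 5·DFT(x) + 3·DFT(y)
= 5·[3, -3-2i, 3, -3+2i] + 3·[4, -1+3i, 6, -1-3i]

Computing element-wise:
Z[0] = 5·(3) + 3·(4) = 27
Z[1] = 5·(-3-2i) + 3·(-1+3i) = -18-1i
Z[2] = 5·(3) + 3·(6) = 33
Z[3] = 5·(-3+2i) + 3·(-1-3i) = -18+1i

DFT(5x + 3y) = 5·X + 3·Y = [27, -18-1i, 33, -18+1i]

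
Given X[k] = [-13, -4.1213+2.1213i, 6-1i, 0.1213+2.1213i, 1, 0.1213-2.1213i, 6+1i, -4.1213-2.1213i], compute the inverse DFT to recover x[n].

x[n] = (1/8) Σ(k=0 to 7) X[k] · e^(2πikn/8)

Computing each x[n]:
x[0] = -1
x[1] = -3
x[2] = -3
x[3] = -2
x[4] = 1
x[5] = 0
x[6] = -3
x[7] = -2

x = [-1, -3, -3, -2, 1, 0, -3, -2]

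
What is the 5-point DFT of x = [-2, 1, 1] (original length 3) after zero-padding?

Original 3-point DFT: [0, -3, -3]
Zero-padded 5-point DFT provides frequency interpolation.

DFT_5([x, 0, ...]) = [0, -2.5000-1.5388i, -2.5000+0.3633i, -2.5000-0.3633i, -2.5000+1.5388i]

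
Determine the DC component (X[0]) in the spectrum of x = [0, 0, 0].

X[0] = Σ(n=0 to 2) x[n] · ω_3^0 = Σ x[n]
= (0) + (0) + (0)

X[0] = 0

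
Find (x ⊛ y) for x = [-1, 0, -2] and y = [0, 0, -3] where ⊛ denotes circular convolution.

(x ⊛ y)[n] = Σ(m=0 to 2) x[m] · y[(n-m) mod 3]

Computing each output sample:
(x ⊛ y)[0] = 0
(x ⊛ y)[1] = 6
(x ⊛ y)[2] = 3

x ⊛ y = [0, 6, 3]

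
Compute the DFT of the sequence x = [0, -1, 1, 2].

X[k] = Σ(n=0 to 3) x[n] · ω_4^(nk)
where ω_4 = e^(-2πi/4)

Computing each X[k]:
X[0] = 2
X[1] = -1+3i
X[2] = 0
X[3] = -1-3i

X = [2, -1+3i, 0, -1-3i]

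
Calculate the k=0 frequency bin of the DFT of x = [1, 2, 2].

X[0] = Σ(n=0 to 2) x[n] · ω_3^0 = Σ x[n]
= (1) + (2) + (2)

X[0] = 5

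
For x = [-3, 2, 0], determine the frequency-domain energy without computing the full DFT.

Parseval: Σ|x[n]|² = (1/N)Σ|X[k]|², so Σ|X[k]|² = N·Σ|x[n]|² = 3·13.0000

Σ|X[k]|² = N·Σ|x[n]|² = 3·13.0000 = 39.0000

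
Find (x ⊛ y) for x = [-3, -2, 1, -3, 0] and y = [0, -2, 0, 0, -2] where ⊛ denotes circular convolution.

(x ⊛ y)[n] = Σ(m=0 to 4) x[m] · y[(n-m) mod 5]

Computing each output sample:
(x ⊛ y)[0] = 4
(x ⊛ y)[1] = 4
(x ⊛ y)[2] = 10
(x ⊛ y)[3] = -2
(x ⊛ y)[4] = 12

x ⊛ y = [4, 4, 10, -2, 12]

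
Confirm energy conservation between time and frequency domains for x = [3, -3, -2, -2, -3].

Time domain:
Σ|x[n]|² = |3|² + |-3|² + |-2|² + |-2|² + |-3|² = 35.0000

Frequency domain:
(1/5)Σ|X[k]|² = (1/5)(|-7|² + |4.3820|² + |6.6180|² + |6.6180|² + |4.3820|²) = (1/5)·175.0000 = 35.0000

Both sides agree, confirming Parseval's theorem.

Σ|x[n]|² = (1/N)Σ|X[k]|² = 35.0000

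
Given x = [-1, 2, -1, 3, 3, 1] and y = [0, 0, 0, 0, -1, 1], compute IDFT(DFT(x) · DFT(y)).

(x ⊛ y)[n] = Σ(m=0 to 5) x[m] · y[(n-m) mod 6]

Computing each output sample:
(x ⊛ y)[0] = 3
(x ⊛ y)[1] = -4
(x ⊛ y)[2] = 0
(x ⊛ y)[3] = 2
(x ⊛ y)[4] = 2
(x ⊛ y)[5] = -3

x ⊛ y = [3, -4, 0, 2, 2, -3]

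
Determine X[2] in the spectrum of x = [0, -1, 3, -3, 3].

X[2] = Σ(n=0 to 4) x[n] · ω_5^(2n) where ω_5 = e^(-2πi/5)
= (0)·ω_5^0 + (-1)·ω_5^2 + (3)·ω_5^4 + (-3)·ω_5^6 + (3)·ω_5^8

X[2] = -1.6180+8.0575i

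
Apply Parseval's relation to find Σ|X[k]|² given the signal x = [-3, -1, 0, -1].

Parseval: Σ|x[n]|² = (1/N)Σ|X[k]|², so Σ|X[k]|² = N·Σ|x[n]|² = 4·11.0000

Σ|X[k]|² = N·Σ|x[n]|² = 4·11.0000 = 44.0000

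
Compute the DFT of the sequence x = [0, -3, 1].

X[k] = Σ(n=0 to 2) x[n] · ω_3^(nk)
where ω_3 = e^(-2πi/3)

Computing each X[k]:
X[0] = -2
X[1] = 1.0000+3.4641i
X[2] = 1.0000-3.4641i

X = [-2, 1.0000+3.4641i, 1.0000-3.4641i]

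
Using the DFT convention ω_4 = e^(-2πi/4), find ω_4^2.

ω_4^2 = e^(-2πi·2/4)
= cos(-2π·2/4) + i·sin(-2π·2/4)
= cos(-4π/4) + i·sin(-4π/4)

ω_4^2 = cos(-4π/4) + i·sin(-4π/4) = -1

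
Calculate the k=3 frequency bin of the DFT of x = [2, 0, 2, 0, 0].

X[3] = Σ(n=0 to 4) x[n] · ω_5^(3n) where ω_5 = e^(-2πi/5)
= (2)·ω_5^0 + (0)·ω_5^3 + (2)·ω_5^6 + (0)·ω_5^9 + (0)·ω_5^12

X[3] = 2.6180-1.9021i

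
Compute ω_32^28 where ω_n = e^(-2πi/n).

ω_32^28 = e^(-2πi·28/32)
= cos(-2π·28/32) + i·sin(-2π·28/32)
= cos(-56π/32) + i·sin(-56π/32)

ω_32^28 = cos(-56π/32) + i·sin(-56π/32) = 0.7071+0.7071i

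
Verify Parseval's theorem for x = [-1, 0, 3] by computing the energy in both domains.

Time domain:
Σ|x[n]|² = |-1|² + |0|² + |3|² = 10.0000

Frequency domain:
(1/3)Σ|X[k]|² = (1/3)(|2|² + |-2.5000+2.5981i|² + |-2.5000-2.5981i|²) = (1/3)·30.0000 = 10.0000

Both sides agree, confirming Parseval's theorem.

Σ|x[n]|² = (1/N)Σ|X[k]|² = 10.0000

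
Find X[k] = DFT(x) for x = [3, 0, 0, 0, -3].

X[k] = Σ(n=0 to 4) x[n] · ω_5^(nk)
where ω_5 = e^(-2πi/5)

Computing each X[k]:
X[0] = 0
X[1] = 2.0729-2.8532i
X[2] = 5.4271-1.7634i
X[3] = 5.4271+1.7634i
X[4] = 2.0729+2.8532i

X = [0, 2.0729-2.8532i, 5.4271-1.7634i, 5.4271+1.7634i, 2.0729+2.8532i]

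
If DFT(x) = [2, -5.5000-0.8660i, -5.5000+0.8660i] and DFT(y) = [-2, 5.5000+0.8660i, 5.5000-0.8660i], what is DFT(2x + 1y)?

By linearity: DFT(2x + 1y) = 2·DFT(x) + 1·DFT(y)
= 2·[2, -5.5000-0.8660i, -5.5000+0.8660i] + 1·[-2, 5.5000+0.8660i, 5.5000-0.8660i]

Computing element-wise:
Z[0] = 2·(2) + 1·(-2) = 2
Z[1] = 2·(-5.5000-0.8660i) + 1·(5.5000+0.8660i) = -5.5000-0.8660i
Z[2] = 2·(-5.5000+0.8660i) + 1·(5.5000-0.8660i) = -5.5000+0.8660i

DFT(2x + 1y) = 2·X + 1·Y = [2, -5.5000-0.8660i, -5.5000+0.8660i]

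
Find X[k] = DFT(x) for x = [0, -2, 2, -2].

X[k] = Σ(n=0 to 3) x[n] · ω_4^(nk)
where ω_4 = e^(-2πi/4)

Computing each X[k]:
X[0] = -2
X[1] = -2
X[2] = 6
X[3] = -2

X = [-2, -2, 6, -2]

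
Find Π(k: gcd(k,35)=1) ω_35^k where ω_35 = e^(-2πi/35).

The primitive 35th roots of unity are ω_35^k for k coprime to 35: k ∈ {1, 2, 3, 4, 6, 8, 9, 11, 12, 13, 16, 17, 18, 19, 22, 23, 24, 26, 27, 29, 31, 32, 33, 34}
Their product equals the constant term of the cyclotomic polynomial Φ_35(x) up to sign.
For n ≥ 3, the product of all primitive nth roots of unity is 1. (For n=1 it is 1; for n=2 it is -1.)

1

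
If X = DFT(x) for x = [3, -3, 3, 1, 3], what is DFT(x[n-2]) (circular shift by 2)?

Time shift by 2: X_shifted[k] = ω_5^(2k) · X[k]
Shifted x = [1, 3, 3, -3, 3]

DFT(x[n-2]) = [7, 2.8541-3.5267i, -3.8541+5.7063i, -3.8541-5.7063i, 2.8541+3.5267i]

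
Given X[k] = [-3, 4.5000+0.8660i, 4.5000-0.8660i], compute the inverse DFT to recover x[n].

x[n] = (1/3) Σ(k=0 to 2) X[k] · e^(2πikn/3)

Computing each x[n]:
x[0] = 2
x[1] = -3
x[2] = -2

x = [2, -3, -2]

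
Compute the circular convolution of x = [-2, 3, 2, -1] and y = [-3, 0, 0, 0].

(x ⊛ y)[n] = Σ(m=0 to 3) x[m] · y[(n-m) mod 4]

Computing each output sample:
(x ⊛ y)[0] = 6
(x ⊛ y)[1] = -9
(x ⊛ y)[2] = -6
(x ⊛ y)[3] = 3

x ⊛ y = [6, -9, -6, 3]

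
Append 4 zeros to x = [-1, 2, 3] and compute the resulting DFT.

Original 3-point DFT: [4, -3.5000+0.8660i, -3.5000-0.8660i]
Zero-padded 7-point DFT provides frequency interpolation.

DFT_7([x, 0, ...]) = [4, -0.4206-4.4884i, -4.1479-0.6482i, -0.9315+1.4777i, -0.9315-1.4777i, -4.1479+0.6482i, -0.4206+4.4884i]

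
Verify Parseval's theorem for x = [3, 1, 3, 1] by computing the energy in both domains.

Time domain:
Σ|x[n]|² = |3|² + |1|² + |3|² + |1|² = 20.0000

Frequency domain:
(1/4)Σ|X[k]|² = (1/4)(|8|² + |0|² + |4|² + |0|²) = (1/4)·80.0000 = 20.0000

Both sides agree, confirming Parseval's theorem.

Σ|x[n]|² = (1/N)Σ|X[k]|² = 20.0000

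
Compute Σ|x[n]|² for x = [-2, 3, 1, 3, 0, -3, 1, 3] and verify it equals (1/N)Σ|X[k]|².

Time domain:
Σ|x[n]|² = |-2|² + |3|² + |1|² + |3|² + |0|² + |-3|² + |1|² + |3|² = 42.0000

Frequency domain:
(1/8)Σ|X[k]|² = (1/8)(|6|² + |2.2426-4.2426i|² + |-4+6i|² + |-6.2426-4.2426i|² + |-6|² + |-6.2426+4.2426i|² + |-4-6i|² + |2.2426+4.2426i|²) = (1/8)·336.0000 = 42.0000

Both sides agree, confirming Parseval's theorem.

Σ|x[n]|² = (1/N)Σ|X[k]|² = 42.0000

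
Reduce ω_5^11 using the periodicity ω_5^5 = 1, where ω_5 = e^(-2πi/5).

Since ω_5^5 = 1, powers reduce modulo 5.
11 mod 5 = 1
So ω_5^11 = ω_5^1 = e^(-2πi·1/5)

ω_5^11 = ω_5^1 = 0.3090-0.9511i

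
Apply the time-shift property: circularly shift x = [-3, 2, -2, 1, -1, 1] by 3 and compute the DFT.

Time shift by 3: X_shifted[k] = ω_6^(3k) · X[k]
Shifted x = [1, -1, 1, -3, 2, -2]

DFT(x[n-3]) = [-2, 1, -2.0000-1.7321i, 10, -2.0000+1.7321i, 1]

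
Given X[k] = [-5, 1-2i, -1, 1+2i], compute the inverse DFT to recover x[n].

x[n] = (1/4) Σ(k=0 to 3) X[k] · e^(2πikn/4)

Computing each x[n]:
x[0] = -1
x[1] = 0
x[2] = -2
x[3] = -2

x = [-1, 0, -2, -2]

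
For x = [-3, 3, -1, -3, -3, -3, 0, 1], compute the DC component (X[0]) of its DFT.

X[0] = Σ(n=0 to 7) x[n] · ω_8^0 = Σ x[n]
= (-3) + (3) + (-1) + (-3) + (-3) + (-3) + (0) + (1)

X[0] = -9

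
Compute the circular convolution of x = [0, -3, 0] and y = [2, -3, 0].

(x ⊛ y)[n] = Σ(m=0 to 2) x[m] · y[(n-m) mod 3]

Computing each output sample:
(x ⊛ y)[0] = 0
(x ⊛ y)[1] = -6
(x ⊛ y)[2] = 9

x ⊛ y = [0, -6, 9]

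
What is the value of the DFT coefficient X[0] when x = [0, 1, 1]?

X[0] = Σ(n=0 to 2) x[n] · ω_3^0 = Σ x[n]
= (0) + (1) + (1)

X[0] = 2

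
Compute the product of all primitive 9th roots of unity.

The primitive 9th roots of unity are ω_9^k for k coprime to 9: k ∈ {1, 2, 4, 5, 7, 8}
Their product equals the constant term of the cyclotomic polynomial Φ_9(x) up to sign.
For n ≥ 3, the product of all primitive nth roots of unity is 1. (For n=1 it is 1; for n=2 it is -1.)

1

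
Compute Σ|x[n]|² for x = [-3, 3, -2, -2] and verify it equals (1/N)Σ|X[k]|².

Time domain:
Σ|x[n]|² = |-3|² + |3|² + |-2|² + |-2|² = 26.0000

Frequency domain:
(1/4)Σ|X[k]|² = (1/4)(|-4|² + |-1-5i|² + |-6|² + |-1+5i|²) = (1/4)·104.0000 = 26.0000

Both sides agree, confirming Parseval's theorem.

Σ|x[n]|² = (1/N)Σ|X[k]|² = 26.0000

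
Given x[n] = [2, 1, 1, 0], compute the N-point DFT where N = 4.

X[k] = Σ(n=0 to 3) x[n] · ω_4^(nk)
where ω_4 = e^(-2πi/4)

Computing each X[k]:
X[0] = 4
X[1] = 1-1i
X[2] = 2
X[3] = 1+1i

X = [4, 1-1i, 2, 1+1i]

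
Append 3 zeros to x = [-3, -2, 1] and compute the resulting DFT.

Original 3-point DFT: [-4, -2.5000+2.5981i, -2.5000-2.5981i]
Zero-padded 6-point DFT provides frequency interpolation.

DFT_6([x, 0, ...]) = [-4, -4.5000+0.8660i, -2.5000+2.5981i, 0, -2.5000-2.5981i, -4.5000-0.8660i]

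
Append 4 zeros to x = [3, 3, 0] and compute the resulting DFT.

Original 3-point DFT: [6, 1.5000-2.5981i, 1.5000+2.5981i]
Zero-padded 7-point DFT provides frequency interpolation.

DFT_7([x, 0, ...]) = [6, 4.8705-2.3455i, 2.3324-2.9248i, 0.2971-1.3017i, 0.2971+1.3017i, 2.3324+2.9248i, 4.8705+2.3455i]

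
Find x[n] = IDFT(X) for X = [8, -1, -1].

x[n] = (1/3) Σ(k=0 to 2) X[k] · e^(2πikn/3)

Computing each x[n]:
x[0] = 2
x[1] = 3
x[2] = 3

x = [2, 3, 3]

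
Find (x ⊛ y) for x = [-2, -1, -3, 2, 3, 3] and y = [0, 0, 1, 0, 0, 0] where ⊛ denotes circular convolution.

(x ⊛ y)[n] = Σ(m=0 to 5) x[m] · y[(n-m) mod 6]

Computing each output sample:
(x ⊛ y)[0] = 3
(x ⊛ y)[1] = 3
(x ⊛ y)[2] = -2
(x ⊛ y)[3] = -1
(x ⊛ y)[4] = -3
(x ⊛ y)[5] = 2

x ⊛ y = [3, 3, -2, -1, -3, 2]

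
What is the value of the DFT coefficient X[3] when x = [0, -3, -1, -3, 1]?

X[3] = Σ(n=0 to 4) x[n] · ω_5^(3n) where ω_5 = e^(-2πi/5)
= (0)·ω_5^0 + (-3)·ω_5^3 + (-1)·ω_5^6 + (-3)·ω_5^9 + (1)·ω_5^12

X[3] = 0.3820-4.2533i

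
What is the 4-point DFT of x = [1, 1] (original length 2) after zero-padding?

Original 2-point DFT: [2, 0]
Zero-padded 4-point DFT provides frequency interpolation.

DFT_4([x, 0, ...]) = [2, 1-1i, 0, 1+1i]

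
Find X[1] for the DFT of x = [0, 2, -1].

X[1] = Σ(n=0 to 2) x[n] · ω_3^(1n) where ω_3 = e^(-2πi/3)
= (0)·ω_3^0 + (2)·ω_3^1 + (-1)·ω_3^2

X[1] = -0.5000-2.5981i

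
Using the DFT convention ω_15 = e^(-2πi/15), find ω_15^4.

ω_15^4 = e^(-2πi·4/15)
= cos(-2π·4/15) + i·sin(-2π·4/15)
= cos(-8π/15) + i·sin(-8π/15)

ω_15^4 = cos(-8π/15) + i·sin(-8π/15) = -0.1045-0.9945i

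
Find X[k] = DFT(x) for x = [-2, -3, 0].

X[k] = Σ(n=0 to 2) x[n] · ω_3^(nk)
where ω_3 = e^(-2πi/3)

Computing each X[k]:
X[0] = -5
X[1] = -0.5000+2.5981i
X[2] = -0.5000-2.5981i

X = [-5, -0.5000+2.5981i, -0.5000-2.5981i]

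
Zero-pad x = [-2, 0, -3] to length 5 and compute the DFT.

Original 3-point DFT: [-5, -0.5000-2.5981i, -0.5000+2.5981i]
Zero-padded 5-point DFT provides frequency interpolation.

DFT_5([x, 0, ...]) = [-5, 0.4271+1.7634i, -2.9271-2.8532i, -2.9271+2.8532i, 0.4271-1.7634i]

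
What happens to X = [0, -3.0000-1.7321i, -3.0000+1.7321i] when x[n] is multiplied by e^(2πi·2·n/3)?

Modulation property: DFT(ω_3^(-2n)·x[n]) = X[(k-2) mod 3], so circularly shift X by 2 positions.

X[k-2] = [-3.0000-1.7321i, -3.0000+1.7321i, 0]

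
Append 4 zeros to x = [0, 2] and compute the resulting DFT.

Original 2-point DFT: [2, -2]
Zero-padded 6-point DFT provides frequency interpolation.

DFT_6([x, 0, ...]) = [2, 1.0000-1.7321i, -1.0000-1.7321i, -2, -1.0000+1.7321i, 1.0000+1.7321i]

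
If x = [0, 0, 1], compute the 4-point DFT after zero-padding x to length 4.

Original 3-point DFT: [1, -0.5000+0.8660i, -0.5000-0.8660i]
Zero-padded 4-point DFT provides frequency interpolation.

DFT_4([x, 0, ...]) = [1, -1, 1, -1]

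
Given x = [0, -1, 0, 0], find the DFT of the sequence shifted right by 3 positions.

Time shift by 3: X_shifted[k] = ω_4^(3k) · X[k]
Shifted x = [-1, 0, 0, 0]

DFT(x[n-3]) = [-1, -1, -1, -1]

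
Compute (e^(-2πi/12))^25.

Since ω_12^12 = 1, powers reduce modulo 12.
25 mod 12 = 1
So ω_12^25 = ω_12^1 = e^(-2πi·1/12)

ω_12^25 = ω_12^1 = 0.8660-0.5000i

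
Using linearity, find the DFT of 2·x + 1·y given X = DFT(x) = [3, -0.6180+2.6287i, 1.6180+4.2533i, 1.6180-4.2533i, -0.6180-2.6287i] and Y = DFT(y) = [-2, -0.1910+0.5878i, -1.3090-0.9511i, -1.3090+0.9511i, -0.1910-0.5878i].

By linearity: DFT(2x + 1y) = 2·DFT(x) + 1·DFT(y)
= 2·[3, -0.6180+2.6287i, 1.6180+4.2533i, 1.6180-4.2533i, -0.6180-2.6287i] + 1·[-2, -0.1910+0.5878i, -1.3090-0.9511i, -1.3090+0.9511i, -0.1910-0.5878i]

Computing element-wise:
Z[0] = 2·(3) + 1·(-2) = 4
Z[1] = 2·(-0.6180+2.6287i) + 1·(-0.1910+0.5878i) = -1.4270+5.8452i
Z[2] = 2·(1.6180+4.2533i) + 1·(-1.3090-0.9511i) = 1.9270+7.5555i
Z[3] = 2·(1.6180-4.2533i) + 1·(-1.3090+0.9511i) = 1.9270-7.5555i
Z[4] = 2·(-0.6180-2.6287i) + 1·(-0.1910-0.5878i) = -1.4270-5.8452i

DFT(2x + 1y) = 2·X + 1·Y = [4, -1.4270+5.8452i, 1.9270+7.5555i, 1.9270-7.5555i, -1.4270-5.8452i]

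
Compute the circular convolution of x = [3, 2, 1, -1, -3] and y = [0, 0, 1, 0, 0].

(x ⊛ y)[n] = Σ(m=0 to 4) x[m] · y[(n-m) mod 5]

Computing each output sample:
(x ⊛ y)[0] = -1
(x ⊛ y)[1] = -3
(x ⊛ y)[2] = 3
(x ⊛ y)[3] = 2
(x ⊛ y)[4] = 1

x ⊛ y = [-1, -3, 3, 2, 1]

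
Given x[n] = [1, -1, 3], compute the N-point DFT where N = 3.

X[k] = Σ(n=0 to 2) x[n] · ω_3^(nk)
where ω_3 = e^(-2πi/3)

Computing each X[k]:
X[0] = 3
X[1] = 3.4641i
X[2] = -3.4641i

X = [3, 3.4641i, -3.4641i]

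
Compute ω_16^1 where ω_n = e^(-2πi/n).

ω_16^1 = e^(-2πi·1/16)
= cos(-2π·1/16) + i·sin(-2π·1/16)
= cos(-2π/16) + i·sin(-2π/16)

ω_16^1 = cos(-2π/16) + i·sin(-2π/16) = 0.9239-0.3827i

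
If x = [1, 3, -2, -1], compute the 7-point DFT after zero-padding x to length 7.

Original 4-point DFT: [1, 3-4i, -3, 3+4i]
Zero-padded 7-point DFT provides frequency interpolation.

DFT_7([x, 0, ...]) = [1, 4.2165+0.0382i, 1.5109-4.5744i, -2.7274-1.8904i, -2.7274+1.8904i, 1.5109+4.5744i, 4.2165-0.0382i]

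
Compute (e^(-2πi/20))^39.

Since ω_20^20 = 1, powers reduce modulo 20.
39 mod 20 = 19
So ω_20^39 = ω_20^19 = e^(-2πi·19/20)

ω_20^39 = ω_20^19 = 0.9511+0.3090i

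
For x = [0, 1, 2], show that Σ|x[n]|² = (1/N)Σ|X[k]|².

Time domain:
Σ|x[n]|² = |0|² + |1|² + |2|² = 5.0000

Frequency domain:
(1/3)Σ|X[k]|² = (1/3)(|3|² + |-1.5000+0.8660i|² + |-1.5000-0.8660i|²) = (1/3)·15.0000 = 5.0000

Both sides agree, confirming Parseval's theorem.

Σ|x[n]|² = (1/N)Σ|X[k]|² = 5.0000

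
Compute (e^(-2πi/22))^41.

Since ω_22^22 = 1, powers reduce modulo 22.
41 mod 22 = 19
So ω_22^41 = ω_22^19 = e^(-2πi·19/22)

ω_22^41 = ω_22^19 = 0.6549+0.7557i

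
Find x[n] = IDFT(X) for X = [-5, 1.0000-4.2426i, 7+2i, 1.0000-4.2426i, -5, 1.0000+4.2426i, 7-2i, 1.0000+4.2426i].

x[n] = (1/8) Σ(k=0 to 7) X[k] · e^(2πikn/8)

Computing each x[n]:
x[0] = 1
x[1] = 1
x[2] = -3
x[3] = 2
x[4] = 0
x[5] = -2
x[6] = -3
x[7] = -1

x = [1, 1, -3, 2, 0, -2, -3, -1]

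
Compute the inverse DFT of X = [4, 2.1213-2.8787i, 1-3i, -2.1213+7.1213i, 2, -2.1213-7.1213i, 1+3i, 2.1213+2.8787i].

x[n] = (1/8) Σ(k=0 to 7) X[k] · e^(2πikn/8)

Computing each x[n]:
x[0] = 1
x[1] = 1
x[2] = 3
x[3] = -2
x[4] = 1
x[5] = 1
x[6] = -2
x[7] = 1

x = [1, 1, 3, -2, 1, 1, -2, 1]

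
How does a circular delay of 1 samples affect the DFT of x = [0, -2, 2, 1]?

Time shift by 1: X_shifted[k] = ω_4^(1k) · X[k]
Shifted x = [1, 0, -2, 2]

DFT(x[n-1]) = [1, 3+2i, -3, 3-2i]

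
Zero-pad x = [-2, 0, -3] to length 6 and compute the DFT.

Original 3-point DFT: [-5, -0.5000-2.5981i, -0.5000+2.5981i]
Zero-padded 6-point DFT provides frequency interpolation.

DFT_6([x, 0, ...]) = [-5, -0.5000+2.5981i, -0.5000-2.5981i, -5, -0.5000+2.5981i, -0.5000-2.5981i]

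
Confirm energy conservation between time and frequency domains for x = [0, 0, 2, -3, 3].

Time domain:
Σ|x[n]|² = |0|² + |0|² + |2|² + |-3|² + |3|² = 22.0000

Frequency domain:
(1/5)Σ|X[k]|² = (1/5)(|2|² + |1.7361-0.0858i|² + |-2.7361+6.5186i|² + |-2.7361-6.5186i|² + |1.7361+0.0858i|²) = (1/5)·110.0000 = 22.0000

Both sides agree, confirming Parseval's theorem.

Σ|x[n]|² = (1/N)Σ|X[k]|² = 22.0000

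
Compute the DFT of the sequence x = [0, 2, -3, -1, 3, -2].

X[k] = Σ(n=0 to 5) x[n] · ω_6^(nk)
where ω_6 = e^(-2πi/6)

Computing each X[k]:
X[0] = -1
X[1] = 1.0000+1.7321i
X[2] = -1.0000-8.6603i
X[3] = 1
X[4] = -1.0000+8.6603i
X[5] = 1.0000-1.7321i

X = [-1, 1.0000+1.7321i, -1.0000-8.6603i, 1, -1.0000+8.6603i, 1.0000-1.7321i]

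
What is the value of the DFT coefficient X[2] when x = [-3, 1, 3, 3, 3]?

X[2] = Σ(n=0 to 4) x[n] · ω_5^(2n) where ω_5 = e^(-2πi/5)
= (-3)·ω_5^0 + (1)·ω_5^2 + (3)·ω_5^4 + (3)·ω_5^6 + (3)·ω_5^8

X[2] = -4.3820+1.1756i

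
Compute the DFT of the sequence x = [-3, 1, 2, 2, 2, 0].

X[k] = Σ(n=0 to 5) x[n] · ω_6^(nk)
where ω_6 = e^(-2πi/6)

Computing each X[k]:
X[0] = 4
X[1] = -6.5000-0.8660i
X[2] = -3.5000-0.8660i
X[3] = -2
X[4] = -3.5000+0.8660i
X[5] = -6.5000+0.8660i

X = [4, -6.5000-0.8660i, -3.5000-0.8660i, -2, -3.5000+0.8660i, -6.5000+0.8660i]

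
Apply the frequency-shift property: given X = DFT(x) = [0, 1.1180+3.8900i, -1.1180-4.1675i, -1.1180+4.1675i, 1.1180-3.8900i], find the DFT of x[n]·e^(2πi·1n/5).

Modulation property: DFT(ω_5^(-1n)·x[n]) = X[(k-1) mod 5], so circularly shift X by 1 positions.

X[k-1] = [1.1180-3.8900i, 0, 1.1180+3.8900i, -1.1180-4.1675i, -1.1180+4.1675i]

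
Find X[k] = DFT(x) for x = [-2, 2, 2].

X[k] = Σ(n=0 to 2) x[n] · ω_3^(nk)
where ω_3 = e^(-2πi/3)

Computing each X[k]:
X[0] = 2
X[1] = -4
X[2] = -4

X = [2, -4, -4]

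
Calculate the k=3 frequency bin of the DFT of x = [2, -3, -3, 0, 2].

X[3] = Σ(n=0 to 4) x[n] · ω_5^(3n) where ω_5 = e^(-2πi/5)
= (2)·ω_5^0 + (-3)·ω_5^3 + (-3)·ω_5^6 + (0)·ω_5^9 + (2)·ω_5^12

X[3] = 1.8820-0.0858i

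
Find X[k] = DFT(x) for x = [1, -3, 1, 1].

X[k] = Σ(n=0 to 3) x[n] · ω_4^(nk)
where ω_4 = e^(-2πi/4)

Computing each X[k]:
X[0] = 0
X[1] = 4i
X[2] = 4
X[3] = -4i

X = [0, 4i, 4, -4i]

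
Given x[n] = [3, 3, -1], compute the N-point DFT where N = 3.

X[k] = Σ(n=0 to 2) x[n] · ω_3^(nk)
where ω_3 = e^(-2πi/3)

Computing each X[k]:
X[0] = 5
X[1] = 2.0000-3.4641i
X[2] = 2.0000+3.4641i

X = [5, 2.0000-3.4641i, 2.0000+3.4641i]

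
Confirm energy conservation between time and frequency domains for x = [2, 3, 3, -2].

Time domain:
Σ|x[n]|² = |2|² + |3|² + |3|² + |-2|² = 26.0000

Frequency domain:
(1/4)Σ|X[k]|² = (1/4)(|6|² + |-1-5i|² + |4|² + |-1+5i|²) = (1/4)·104.0000 = 26.0000

Both sides agree, confirming Parseval's theorem.

Σ|x[n]|² = (1/N)Σ|X[k]|² = 26.0000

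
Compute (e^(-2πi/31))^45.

Since ω_31^31 = 1, powers reduce modulo 31.
45 mod 31 = 14
So ω_31^45 = ω_31^14 = e^(-2πi·14/31)

ω_31^45 = ω_31^14 = -0.9541-0.2994i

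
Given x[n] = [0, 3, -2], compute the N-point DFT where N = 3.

X[k] = Σ(n=0 to 2) x[n] · ω_3^(nk)
where ω_3 = e^(-2πi/3)

Computing each X[k]:
X[0] = 1
X[1] = -0.5000-4.3301i
X[2] = -0.5000+4.3301i

X = [1, -0.5000-4.3301i, -0.5000+4.3301i]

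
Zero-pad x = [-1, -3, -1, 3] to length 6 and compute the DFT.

Original 4-point DFT: [-2, 6i, -2, -6i]
Zero-padded 6-point DFT provides frequency interpolation.

DFT_6([x, 0, ...]) = [-2, -5.0000+3.4641i, 4.0000+1.7321i, -2, 4.0000-1.7321i, -5.0000-3.4641i]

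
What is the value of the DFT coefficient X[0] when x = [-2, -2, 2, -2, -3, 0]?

X[0] = Σ(n=0 to 5) x[n] · ω_6^0 = Σ x[n]
= (-2) + (-2) + (2) + (-2) + (-3) + (0)

X[0] = -7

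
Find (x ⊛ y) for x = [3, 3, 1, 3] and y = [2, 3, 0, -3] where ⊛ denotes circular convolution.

(x ⊛ y)[n] = Σ(m=0 to 3) x[m] · y[(n-m) mod 4]

Computing each output sample:
(x ⊛ y)[0] = 6
(x ⊛ y)[1] = 12
(x ⊛ y)[2] = 2
(x ⊛ y)[3] = 0

x ⊛ y = [6, 12, 2, 0]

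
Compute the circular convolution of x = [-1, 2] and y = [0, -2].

(x ⊛ y)[n] = Σ(m=0 to 1) x[m] · y[(n-m) mod 2]

Computing each output sample:
(x ⊛ y)[0] = -4
(x ⊛ y)[1] = 2

x ⊛ y = [-4, 2]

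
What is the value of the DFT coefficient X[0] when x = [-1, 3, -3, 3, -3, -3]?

X[0] = Σ(n=0 to 5) x[n] · ω_6^0 = Σ x[n]
= (-1) + (3) + (-3) + (3) + (-3) + (-3)

X[0] = -4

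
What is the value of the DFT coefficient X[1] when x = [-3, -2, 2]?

X[1] = Σ(n=0 to 2) x[n] · ω_3^(1n) where ω_3 = e^(-2πi/3)
= (-3)·ω_3^0 + (-2)·ω_3^1 + (2)·ω_3^2

X[1] = -3.0000+3.4641i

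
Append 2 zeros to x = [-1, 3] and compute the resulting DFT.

Original 2-point DFT: [2, -4]
Zero-padded 4-point DFT provides frequency interpolation.

DFT_4([x, 0, ...]) = [2, -1-3i, -4, -1+3i]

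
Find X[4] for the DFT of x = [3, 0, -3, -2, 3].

X[4] = Σ(n=0 to 4) x[n] · ω_5^(4n) where ω_5 = e^(-2πi/5)
= (3)·ω_5^0 + (0)·ω_5^4 + (-3)·ω_5^8 + (-2)·ω_5^12 + (3)·ω_5^16

X[4] = 7.9721-3.4410i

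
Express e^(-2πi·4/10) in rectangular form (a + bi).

ω_10^4 = e^(-2πi·4/10)
= cos(-2π·4/10) + i·sin(-2π·4/10)
= cos(-8π/10) + i·sin(-8π/10)

ω_10^4 = cos(-8π/10) + i·sin(-8π/10) = -0.8090-0.5878i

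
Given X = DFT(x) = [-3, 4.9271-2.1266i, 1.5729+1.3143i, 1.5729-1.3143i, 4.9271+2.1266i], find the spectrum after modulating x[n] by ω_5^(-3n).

Modulation property: DFT(ω_5^(-3n)·x[n]) = X[(k-3) mod 5], so circularly shift X by 3 positions.

X[k-3] = [1.5729+1.3143i, 1.5729-1.3143i, 4.9271+2.1266i, -3, 4.9271-2.1266i]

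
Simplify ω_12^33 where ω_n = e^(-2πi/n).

Since ω_12^12 = 1, powers reduce modulo 12.
33 mod 12 = 9
So ω_12^33 = ω_12^9 = e^(-2πi·9/12)

ω_12^33 = ω_12^9 = 1i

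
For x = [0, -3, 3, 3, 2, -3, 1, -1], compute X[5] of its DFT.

X[5] = Σ(n=0 to 7) x[n] · ω_8^(5n) where ω_8 = e^(-2πi/8)
= (0)·ω_8^0 + (-3)·ω_8^5 + (3)·ω_8^10 + (3)·ω_8^15 + (2)·ω_8^20 + (-3)·ω_8^25 + (1)·ω_8^30 + (-1)·ω_8^35

X[5] = 0.8284+0.8284i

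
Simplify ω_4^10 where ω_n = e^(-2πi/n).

Since ω_4^4 = 1, powers reduce modulo 4.
10 mod 4 = 2
So ω_4^10 = ω_4^2 = e^(-2πi·2/4)

ω_4^10 = ω_4^2 = -1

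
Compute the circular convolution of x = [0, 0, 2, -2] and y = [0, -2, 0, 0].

(x ⊛ y)[n] = Σ(m=0 to 3) x[m] · y[(n-m) mod 4]

Computing each output sample:
(x ⊛ y)[0] = 4
(x ⊛ y)[1] = 0
(x ⊛ y)[2] = 0
(x ⊛ y)[3] = -4

x ⊛ y = [4, 0, 0, -4]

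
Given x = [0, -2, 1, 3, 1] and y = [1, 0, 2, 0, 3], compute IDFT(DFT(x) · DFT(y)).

(x ⊛ y)[n] = Σ(m=0 to 4) x[m] · y[(n-m) mod 5]

Computing each output sample:
(x ⊛ y)[0] = 0
(x ⊛ y)[1] = 3
(x ⊛ y)[2] = 10
(x ⊛ y)[3] = 2
(x ⊛ y)[4] = 3

x ⊛ y = [0, 3, 10, 2, 3]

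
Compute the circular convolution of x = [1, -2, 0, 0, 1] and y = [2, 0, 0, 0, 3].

(x ⊛ y)[n] = Σ(m=0 to 4) x[m] · y[(n-m) mod 5]

Computing each output sample:
(x ⊛ y)[0] = -4
(x ⊛ y)[1] = -4
(x ⊛ y)[2] = 0
(x ⊛ y)[3] = 3
(x ⊛ y)[4] = 5

x ⊛ y = [-4, -4, 0, 3, 5]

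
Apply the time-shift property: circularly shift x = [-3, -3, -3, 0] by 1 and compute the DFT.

Time shift by 1: X_shifted[k] = ω_4^(1k) · X[k]
Shifted x = [0, -3, -3, -3]

DFT(x[n-1]) = [-9, 3, 3, 3]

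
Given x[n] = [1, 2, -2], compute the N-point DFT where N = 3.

X[k] = Σ(n=0 to 2) x[n] · ω_3^(nk)
where ω_3 = e^(-2πi/3)

Computing each X[k]:
X[0] = 1
X[1] = 1.0000-3.4641i
X[2] = 1.0000+3.4641i

X = [1, 1.0000-3.4641i, 1.0000+3.4641i]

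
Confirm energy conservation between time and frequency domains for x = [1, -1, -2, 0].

Time domain:
Σ|x[n]|² = |1|² + |-1|² + |-2|² + |0|² = 6.0000

Frequency domain:
(1/4)Σ|X[k]|² = (1/4)(|-2|² + |3+1i|² + |0|² + |3-1i|²) = (1/4)·24.0000 = 6.0000

Both sides agree, confirming Parseval's theorem.

Σ|x[n]|² = (1/N)Σ|X[k]|² = 6.0000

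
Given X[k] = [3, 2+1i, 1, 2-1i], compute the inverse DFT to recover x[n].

x[n] = (1/4) Σ(k=0 to 3) X[k] · e^(2πikn/4)

Computing each x[n]:
x[0] = 2
x[1] = 0
x[2] = 0
x[3] = 1

x = [2, 0, 0, 1]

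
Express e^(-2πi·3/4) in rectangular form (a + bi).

ω_4^3 = e^(-2πi·3/4)
= cos(-2π·3/4) + i·sin(-2π·3/4)
= cos(-6π/4) + i·sin(-6π/4)

ω_4^3 = cos(-6π/4) + i·sin(-6π/4) = 1i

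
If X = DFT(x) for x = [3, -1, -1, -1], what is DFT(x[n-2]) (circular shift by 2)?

Time shift by 2: X_shifted[k] = ω_4^(2k) · X[k]
Shifted x = [-1, -1, 3, -1]

DFT(x[n-2]) = [0, -4, 4, -4]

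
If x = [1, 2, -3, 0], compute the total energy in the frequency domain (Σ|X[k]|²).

Parseval: Σ|x[n]|² = (1/N)Σ|X[k]|², so Σ|X[k]|² = N·Σ|x[n]|² = 4·14.0000

Σ|X[k]|² = N·Σ|x[n]|² = 4·14.0000 = 56.0000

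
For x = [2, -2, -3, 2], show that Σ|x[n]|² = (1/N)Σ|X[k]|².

Time domain:
Σ|x[n]|² = |2|² + |-2|² + |-3|² + |2|² = 21.0000

Frequency domain:
(1/4)Σ|X[k]|² = (1/4)(|-1|² + |5+4i|² + |-1|² + |5-4i|²) = (1/4)·84.0000 = 21.0000

Both sides agree, confirming Parseval's theorem.

Σ|x[n]|² = (1/N)Σ|X[k]|² = 21.0000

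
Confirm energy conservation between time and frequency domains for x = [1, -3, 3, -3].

Time domain:
Σ|x[n]|² = |1|² + |-3|² + |3|² + |-3|² = 28.0000

Frequency domain:
(1/4)Σ|X[k]|² = (1/4)(|-2|² + |-2|² + |10|² + |-2|²) = (1/4)·112.0000 = 28.0000

Both sides agree, confirming Parseval's theorem.

Σ|x[n]|² = (1/N)Σ|X[k]|² = 28.0000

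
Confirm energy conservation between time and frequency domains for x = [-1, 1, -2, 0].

Time domain:
Σ|x[n]|² = |-1|² + |1|² + |-2|² + |0|² = 6.0000

Frequency domain:
(1/4)Σ|X[k]|² = (1/4)(|-2|² + |1-1i|² + |-4|² + |1+1i|²) = (1/4)·24.0000 = 6.0000

Both sides agree, confirming Parseval's theorem.

Σ|x[n]|² = (1/N)Σ|X[k]|² = 6.0000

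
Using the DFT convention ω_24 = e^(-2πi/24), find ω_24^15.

ω_24^15 = e^(-2πi·15/24)
= cos(-2π·15/24) + i·sin(-2π·15/24)
= cos(-30π/24) + i·sin(-30π/24)

ω_24^15 = cos(-30π/24) + i·sin(-30π/24) = -0.7071+0.7071i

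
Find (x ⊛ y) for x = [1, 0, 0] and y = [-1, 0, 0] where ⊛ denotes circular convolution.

(x ⊛ y)[n] = Σ(m=0 to 2) x[m] · y[(n-m) mod 3]

Computing each output sample:
(x ⊛ y)[0] = -1
(x ⊛ y)[1] = 0
(x ⊛ y)[2] = 0

x ⊛ y = [-1, 0, 0]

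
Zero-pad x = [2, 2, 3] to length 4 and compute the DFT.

Original 3-point DFT: [7, -0.5000+0.8660i, -0.5000-0.8660i]
Zero-padded 4-point DFT provides frequency interpolation.

DFT_4([x, 0, ...]) = [7, -1-2i, 3, -1+2i]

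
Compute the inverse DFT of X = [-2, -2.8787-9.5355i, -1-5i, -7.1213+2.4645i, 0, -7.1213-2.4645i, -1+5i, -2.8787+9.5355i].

x[n] = (1/8) Σ(k=0 to 7) X[k] · e^(2πikn/8)

Computing each x[n]:
x[0] = -3
x[1] = 3
x[2] = 3
x[3] = -1
x[4] = 2
x[5] = -1
x[6] = -3
x[7] = -2

x = [-3, 3, 3, -1, 2, -1, -3, -2]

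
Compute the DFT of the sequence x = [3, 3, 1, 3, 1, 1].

X[k] = Σ(n=0 to 5) x[n] · ω_6^(nk)
where ω_6 = e^(-2πi/6)

Computing each X[k]:
X[0] = 12
X[1] = 1.0000-1.7321i
X[2] = 3.0000-1.7321i
X[3] = -2
X[4] = 3.0000+1.7321i
X[5] = 1.0000+1.7321i

X = [12, 1.0000-1.7321i, 3.0000-1.7321i, -2, 3.0000+1.7321i, 1.0000+1.7321i]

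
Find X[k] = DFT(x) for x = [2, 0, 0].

X[k] = Σ(n=0 to 2) x[n] · ω_3^(nk)
where ω_3 = e^(-2πi/3)

Computing each X[k]:
X[0] = 2
X[1] = 2
X[2] = 2

X = [2, 2, 2]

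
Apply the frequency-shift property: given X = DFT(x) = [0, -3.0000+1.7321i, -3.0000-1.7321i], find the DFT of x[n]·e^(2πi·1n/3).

Modulation property: DFT(ω_3^(-1n)·x[n]) = X[(k-1) mod 3], so circularly shift X by 1 positions.

X[k-1] = [-3.0000-1.7321i, 0, -3.0000+1.7321i]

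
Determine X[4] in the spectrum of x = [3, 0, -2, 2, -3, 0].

X[4] = Σ(n=0 to 5) x[n] · ω_6^(4n) where ω_6 = e^(-2πi/6)
= (3)·ω_6^0 + (0)·ω_6^4 + (-2)·ω_6^8 + (2)·ω_6^12 + (-3)·ω_6^16 + (0)·ω_6^20

X[4] = 7.5000-0.8660i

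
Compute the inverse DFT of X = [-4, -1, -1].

x[n] = (1/3) Σ(k=0 to 2) X[k] · e^(2πikn/3)

Computing each x[n]:
x[0] = -2
x[1] = -1
x[2] = -1

x = [-2, -1, -1]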